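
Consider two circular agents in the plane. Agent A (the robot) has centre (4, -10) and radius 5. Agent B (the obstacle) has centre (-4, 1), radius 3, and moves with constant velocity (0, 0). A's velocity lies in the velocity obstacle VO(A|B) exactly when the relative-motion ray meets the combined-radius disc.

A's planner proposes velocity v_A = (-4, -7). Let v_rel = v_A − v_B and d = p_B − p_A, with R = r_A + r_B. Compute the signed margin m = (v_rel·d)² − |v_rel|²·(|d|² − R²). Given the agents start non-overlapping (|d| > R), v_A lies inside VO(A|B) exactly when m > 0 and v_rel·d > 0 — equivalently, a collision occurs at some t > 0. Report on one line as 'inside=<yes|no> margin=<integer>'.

d = (-8, 11),  |d|² = 185;  R = 5+3 = 8,  c = 185−8² = 121
v_rel = (-4, -7),  |v_rel|² = 65;  v_rel·d = (-4)·(-8) + (-7)·(11) = -45
65·t² + 90·t + 121 = 0  ⇒  m = (-45)² − 65·121 = -5840
m = -5840 < 0,  v_rel·d = -45 < 0  ⇒  outside

inside=no margin=-5840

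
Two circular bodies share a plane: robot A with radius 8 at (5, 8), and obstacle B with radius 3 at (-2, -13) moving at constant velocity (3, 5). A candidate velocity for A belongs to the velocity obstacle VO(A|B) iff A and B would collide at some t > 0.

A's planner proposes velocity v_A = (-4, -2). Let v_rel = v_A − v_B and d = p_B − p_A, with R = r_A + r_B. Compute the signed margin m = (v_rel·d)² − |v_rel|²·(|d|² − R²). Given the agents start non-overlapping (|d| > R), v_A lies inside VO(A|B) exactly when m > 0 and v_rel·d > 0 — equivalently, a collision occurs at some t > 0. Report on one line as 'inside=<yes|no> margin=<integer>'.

d = (-7, -21),  |d|² = 490;  R = 8+3 = 11,  c = 490−11² = 369
v_rel = (-7, -7),  |v_rel|² = 98;  v_rel·d = (-7)·(-7) + (-7)·(-21) = 196
98·t² − 392·t + 369 = 0  ⇒  m = 196² − 98·369 = 2254
m = 2254 > 0,  v_rel·d = 196 > 0  ⇒  inside

inside=yes margin=2254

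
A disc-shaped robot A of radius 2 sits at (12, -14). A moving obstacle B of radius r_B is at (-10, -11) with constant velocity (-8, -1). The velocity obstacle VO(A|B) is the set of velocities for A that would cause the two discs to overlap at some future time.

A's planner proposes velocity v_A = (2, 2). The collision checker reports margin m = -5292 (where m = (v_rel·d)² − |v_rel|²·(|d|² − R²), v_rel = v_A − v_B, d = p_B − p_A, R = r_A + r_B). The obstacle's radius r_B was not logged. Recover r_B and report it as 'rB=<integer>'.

m = -5292
d = (-22, 3);  v_rel = (10, 3),  |v_rel|² = 109
v_rel×d = (10)·(3) − (3)·(-22) = 96
since m = R²·109 − 96²:  R² = (9216 + -5292) / 109 = 36
R = √36 = 6  ⇒  r_B = 6 − 2 = 4

rB=4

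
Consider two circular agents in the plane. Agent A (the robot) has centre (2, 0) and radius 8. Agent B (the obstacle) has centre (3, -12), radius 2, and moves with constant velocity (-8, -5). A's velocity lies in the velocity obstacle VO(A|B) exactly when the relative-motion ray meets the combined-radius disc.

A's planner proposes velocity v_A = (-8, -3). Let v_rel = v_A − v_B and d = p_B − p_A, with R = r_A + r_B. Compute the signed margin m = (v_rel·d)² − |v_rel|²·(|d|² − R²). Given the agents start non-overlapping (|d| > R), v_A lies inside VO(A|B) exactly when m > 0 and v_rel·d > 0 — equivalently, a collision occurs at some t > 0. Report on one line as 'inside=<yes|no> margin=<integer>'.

d = (1, -12),  |d|² = 145;  R = 8+2 = 10,  c = 145−10² = 45
v_rel = (0, 2),  |v_rel|² = 4;  v_rel·d = (0)·(1) + (2)·(-12) = -24
4·t² + 48·t + 45 = 0  ⇒  m = (-24)² − 4·45 = 396
m = 396 > 0,  v_rel·d = -24 < 0  ⇒  outside

inside=no margin=396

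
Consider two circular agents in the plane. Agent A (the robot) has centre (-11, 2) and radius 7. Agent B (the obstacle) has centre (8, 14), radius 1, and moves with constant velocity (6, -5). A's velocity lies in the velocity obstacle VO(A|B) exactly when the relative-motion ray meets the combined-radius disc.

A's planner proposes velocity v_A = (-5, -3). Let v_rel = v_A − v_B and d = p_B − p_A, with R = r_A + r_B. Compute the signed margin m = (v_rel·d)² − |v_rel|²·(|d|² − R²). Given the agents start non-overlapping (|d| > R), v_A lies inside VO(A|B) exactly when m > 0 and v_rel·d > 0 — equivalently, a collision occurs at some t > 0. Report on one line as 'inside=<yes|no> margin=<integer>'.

d = (19, 12),  |d|² = 505;  R = 7+1 = 8,  c = 505−8² = 441
v_rel = (-11, 2),  |v_rel|² = 125;  v_rel·d = (-11)·(19) + (2)·(12) = -185
125·t² + 370·t + 441 = 0  ⇒  m = (-185)² − 125·441 = -20900
m = -20900 < 0,  v_rel·d = -185 < 0  ⇒  outside

inside=no margin=-20900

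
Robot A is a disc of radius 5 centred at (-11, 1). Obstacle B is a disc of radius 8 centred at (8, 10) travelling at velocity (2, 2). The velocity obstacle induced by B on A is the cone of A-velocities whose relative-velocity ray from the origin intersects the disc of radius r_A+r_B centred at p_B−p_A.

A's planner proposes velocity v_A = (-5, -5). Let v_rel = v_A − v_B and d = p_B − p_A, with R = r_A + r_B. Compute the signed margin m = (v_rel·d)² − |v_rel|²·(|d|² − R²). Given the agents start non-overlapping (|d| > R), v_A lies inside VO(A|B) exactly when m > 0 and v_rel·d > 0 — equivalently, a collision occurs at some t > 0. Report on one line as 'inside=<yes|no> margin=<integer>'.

d = (19, 9),  |d|² = 442;  R = 5+8 = 13,  c = 442−13² = 273
v_rel = (-7, -7),  |v_rel|² = 98;  v_rel·d = (-7)·(19) + (-7)·(9) = -196
98·t² + 392·t + 273 = 0  ⇒  m = (-196)² − 98·273 = 11662
m = 11662 > 0,  v_rel·d = -196 < 0  ⇒  outside

inside=no margin=11662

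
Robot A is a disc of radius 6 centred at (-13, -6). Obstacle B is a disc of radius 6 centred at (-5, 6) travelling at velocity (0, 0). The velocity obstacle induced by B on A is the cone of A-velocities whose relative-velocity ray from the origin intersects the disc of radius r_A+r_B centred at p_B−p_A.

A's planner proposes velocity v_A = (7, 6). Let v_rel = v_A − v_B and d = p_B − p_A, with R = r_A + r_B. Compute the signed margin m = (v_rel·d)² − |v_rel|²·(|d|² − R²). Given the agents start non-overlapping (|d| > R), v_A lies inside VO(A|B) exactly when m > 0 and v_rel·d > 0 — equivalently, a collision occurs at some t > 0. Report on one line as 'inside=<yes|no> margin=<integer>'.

d = (8, 12),  |d|² = 208;  R = 6+6 = 12,  c = 208−12² = 64
v_rel = (7, 6),  |v_rel|² = 85;  v_rel·d = (7)·(8) + (6)·(12) = 128
85·t² − 256·t + 64 = 0  ⇒  m = 128² − 85·64 = 10944
m = 10944 > 0,  v_rel·d = 128 > 0  ⇒  inside

inside=yes margin=10944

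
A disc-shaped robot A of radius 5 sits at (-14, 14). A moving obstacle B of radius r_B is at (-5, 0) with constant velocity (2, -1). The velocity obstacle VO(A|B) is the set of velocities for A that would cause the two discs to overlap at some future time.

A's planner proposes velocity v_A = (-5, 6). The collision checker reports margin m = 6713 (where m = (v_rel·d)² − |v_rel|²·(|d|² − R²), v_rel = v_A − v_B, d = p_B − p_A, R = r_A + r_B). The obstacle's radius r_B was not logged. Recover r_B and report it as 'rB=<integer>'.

m = 6713
d = (9, -14);  v_rel = (-7, 7),  |v_rel|² = 98
v_rel×d = (-7)·(-14) − (7)·(9) = 35
since m = R²·98 − 35²:  R² = (1225 + 6713) / 98 = 81
R = √81 = 9  ⇒  r_B = 9 − 5 = 4

rB=4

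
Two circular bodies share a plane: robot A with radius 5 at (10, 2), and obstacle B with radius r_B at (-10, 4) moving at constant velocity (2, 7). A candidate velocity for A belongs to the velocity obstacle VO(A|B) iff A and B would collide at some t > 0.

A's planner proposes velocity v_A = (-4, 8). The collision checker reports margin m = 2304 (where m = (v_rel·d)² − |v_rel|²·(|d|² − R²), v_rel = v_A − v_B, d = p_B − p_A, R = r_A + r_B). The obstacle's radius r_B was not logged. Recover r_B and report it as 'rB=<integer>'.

m = 2304
d = (-20, 2);  v_rel = (-6, 1),  |v_rel|² = 37
v_rel×d = (-6)·(2) − (1)·(-20) = 8
since m = R²·37 − 8²:  R² = (64 + 2304) / 37 = 64
R = √64 = 8  ⇒  r_B = 8 − 5 = 3

rB=3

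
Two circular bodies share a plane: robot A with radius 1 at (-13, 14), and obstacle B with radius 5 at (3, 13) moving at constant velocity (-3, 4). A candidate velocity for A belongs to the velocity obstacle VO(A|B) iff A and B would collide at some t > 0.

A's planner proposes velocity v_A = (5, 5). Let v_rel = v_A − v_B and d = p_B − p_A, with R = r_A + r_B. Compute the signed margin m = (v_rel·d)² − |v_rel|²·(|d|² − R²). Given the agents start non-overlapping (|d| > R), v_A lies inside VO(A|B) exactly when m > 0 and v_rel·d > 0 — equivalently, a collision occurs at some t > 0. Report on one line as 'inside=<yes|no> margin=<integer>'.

d = (16, -1),  |d|² = 257;  R = 1+5 = 6,  c = 257−6² = 221
v_rel = (8, 1),  |v_rel|² = 65;  v_rel·d = (8)·(16) + (1)·(-1) = 127
65·t² − 254·t + 221 = 0  ⇒  m = 127² − 65·221 = 1764
m = 1764 > 0,  v_rel·d = 127 > 0  ⇒  inside

inside=yes margin=1764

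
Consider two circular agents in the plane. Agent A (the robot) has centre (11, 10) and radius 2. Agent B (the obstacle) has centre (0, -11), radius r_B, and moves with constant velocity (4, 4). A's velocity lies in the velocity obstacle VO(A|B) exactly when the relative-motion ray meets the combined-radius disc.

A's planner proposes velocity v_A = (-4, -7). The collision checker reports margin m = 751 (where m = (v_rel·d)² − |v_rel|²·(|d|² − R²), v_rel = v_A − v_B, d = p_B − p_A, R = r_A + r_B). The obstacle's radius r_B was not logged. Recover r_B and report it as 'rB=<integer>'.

m = 751
d = (-11, -21);  v_rel = (-8, -11),  |v_rel|² = 185
v_rel×d = (-8)·(-21) − (-11)·(-11) = 47
since m = R²·185 − 47²:  R² = (2209 + 751) / 185 = 16
R = √16 = 4  ⇒  r_B = 4 − 2 = 2

rB=2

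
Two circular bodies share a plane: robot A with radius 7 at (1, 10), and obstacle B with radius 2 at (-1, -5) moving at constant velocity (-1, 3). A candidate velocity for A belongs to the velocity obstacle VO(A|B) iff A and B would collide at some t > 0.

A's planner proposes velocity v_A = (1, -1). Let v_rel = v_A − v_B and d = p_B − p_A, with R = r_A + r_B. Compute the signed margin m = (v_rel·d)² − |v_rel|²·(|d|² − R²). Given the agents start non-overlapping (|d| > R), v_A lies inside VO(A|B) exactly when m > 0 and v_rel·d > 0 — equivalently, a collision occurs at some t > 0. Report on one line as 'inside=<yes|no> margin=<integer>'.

d = (-2, -15),  |d|² = 229;  R = 7+2 = 9,  c = 229−9² = 148
v_rel = (2, -4),  |v_rel|² = 20;  v_rel·d = (2)·(-2) + (-4)·(-15) = 56
20·t² − 112·t + 148 = 0  ⇒  m = 56² − 20·148 = 176
m = 176 > 0,  v_rel·d = 56 > 0  ⇒  inside

inside=yes margin=176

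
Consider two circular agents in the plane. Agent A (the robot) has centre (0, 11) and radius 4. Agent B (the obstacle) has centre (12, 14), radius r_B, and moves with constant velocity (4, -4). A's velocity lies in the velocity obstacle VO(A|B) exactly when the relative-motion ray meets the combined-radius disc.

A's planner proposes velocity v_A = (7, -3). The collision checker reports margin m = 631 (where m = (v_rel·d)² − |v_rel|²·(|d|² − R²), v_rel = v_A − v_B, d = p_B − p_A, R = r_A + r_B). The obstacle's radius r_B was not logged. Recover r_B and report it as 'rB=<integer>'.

m = 631
d = (12, 3);  v_rel = (3, 1),  |v_rel|² = 10
v_rel×d = (3)·(3) − (1)·(12) = -3
since m = R²·10 − (-3)²:  R² = (9 + 631) / 10 = 64
R = √64 = 8  ⇒  r_B = 8 − 4 = 4

rB=4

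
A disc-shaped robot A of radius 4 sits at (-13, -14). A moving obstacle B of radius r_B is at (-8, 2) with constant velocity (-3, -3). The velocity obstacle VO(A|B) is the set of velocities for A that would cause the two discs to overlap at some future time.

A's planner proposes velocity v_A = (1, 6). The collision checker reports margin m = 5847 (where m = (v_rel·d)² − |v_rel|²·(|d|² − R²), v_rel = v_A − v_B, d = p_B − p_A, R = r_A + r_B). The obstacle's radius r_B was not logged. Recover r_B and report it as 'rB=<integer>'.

m = 5847
d = (5, 16);  v_rel = (4, 9),  |v_rel|² = 97
v_rel×d = (4)·(16) − (9)·(5) = 19
since m = R²·97 − 19²:  R² = (361 + 5847) / 97 = 64
R = √64 = 8  ⇒  r_B = 8 − 4 = 4

rB=4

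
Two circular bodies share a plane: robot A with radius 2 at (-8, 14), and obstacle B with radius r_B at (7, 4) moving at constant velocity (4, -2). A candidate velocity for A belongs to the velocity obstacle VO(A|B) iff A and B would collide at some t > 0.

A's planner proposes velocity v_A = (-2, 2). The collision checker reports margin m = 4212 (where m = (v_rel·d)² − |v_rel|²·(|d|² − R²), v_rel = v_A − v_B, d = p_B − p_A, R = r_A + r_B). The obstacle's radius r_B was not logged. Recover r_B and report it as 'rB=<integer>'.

m = 4212
d = (15, -10);  v_rel = (-6, 4),  |v_rel|² = 52
v_rel×d = (-6)·(-10) − (4)·(15) = 0
since m = R²·52 − 0²:  R² = (0 + 4212) / 52 = 81
R = √81 = 9  ⇒  r_B = 9 − 2 = 7

rB=7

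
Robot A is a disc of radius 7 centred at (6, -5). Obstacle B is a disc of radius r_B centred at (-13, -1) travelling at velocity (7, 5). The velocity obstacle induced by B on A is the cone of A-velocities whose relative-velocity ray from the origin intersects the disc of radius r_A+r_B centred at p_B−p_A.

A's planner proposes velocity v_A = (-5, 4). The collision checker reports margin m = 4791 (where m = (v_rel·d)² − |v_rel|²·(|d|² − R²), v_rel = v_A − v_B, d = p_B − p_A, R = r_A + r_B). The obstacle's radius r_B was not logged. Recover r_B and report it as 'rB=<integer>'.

m = 4791
d = (-19, 4);  v_rel = (-12, -1),  |v_rel|² = 145
v_rel×d = (-12)·(4) − (-1)·(-19) = -67
since m = R²·145 − (-67)²:  R² = (4489 + 4791) / 145 = 64
R = √64 = 8  ⇒  r_B = 8 − 7 = 1

rB=1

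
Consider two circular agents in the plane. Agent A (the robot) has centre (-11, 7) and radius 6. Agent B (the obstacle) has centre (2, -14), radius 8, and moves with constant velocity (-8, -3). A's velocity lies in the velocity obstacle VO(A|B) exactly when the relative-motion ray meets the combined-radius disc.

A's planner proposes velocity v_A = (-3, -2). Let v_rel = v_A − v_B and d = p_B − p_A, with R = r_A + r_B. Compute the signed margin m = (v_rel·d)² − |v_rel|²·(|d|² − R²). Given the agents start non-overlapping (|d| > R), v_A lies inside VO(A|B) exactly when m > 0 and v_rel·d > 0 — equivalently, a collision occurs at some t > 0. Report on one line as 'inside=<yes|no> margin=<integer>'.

d = (13, -21),  |d|² = 610;  R = 6+8 = 14,  c = 610−14² = 414
v_rel = (5, 1),  |v_rel|² = 26;  v_rel·d = (5)·(13) + (1)·(-21) = 44
26·t² − 88·t + 414 = 0  ⇒  m = 44² − 26·414 = -8828
m = -8828 < 0,  v_rel·d = 44 > 0  ⇒  outside

inside=no margin=-8828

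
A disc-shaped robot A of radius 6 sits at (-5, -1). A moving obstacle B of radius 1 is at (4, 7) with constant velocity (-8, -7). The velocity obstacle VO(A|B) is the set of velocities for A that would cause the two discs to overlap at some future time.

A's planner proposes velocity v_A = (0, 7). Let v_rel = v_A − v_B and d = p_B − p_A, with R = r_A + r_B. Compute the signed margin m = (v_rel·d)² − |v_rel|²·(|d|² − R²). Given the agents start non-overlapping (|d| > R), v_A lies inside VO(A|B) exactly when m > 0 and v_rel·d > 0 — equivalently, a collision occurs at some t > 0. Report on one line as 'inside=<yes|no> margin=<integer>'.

d = (9, 8),  |d|² = 145;  R = 6+1 = 7,  c = 145−7² = 96
v_rel = (8, 14),  |v_rel|² = 260;  v_rel·d = (8)·(9) + (14)·(8) = 184
260·t² − 368·t + 96 = 0  ⇒  m = 184² − 260·96 = 8896
m = 8896 > 0,  v_rel·d = 184 > 0  ⇒  inside

inside=yes margin=8896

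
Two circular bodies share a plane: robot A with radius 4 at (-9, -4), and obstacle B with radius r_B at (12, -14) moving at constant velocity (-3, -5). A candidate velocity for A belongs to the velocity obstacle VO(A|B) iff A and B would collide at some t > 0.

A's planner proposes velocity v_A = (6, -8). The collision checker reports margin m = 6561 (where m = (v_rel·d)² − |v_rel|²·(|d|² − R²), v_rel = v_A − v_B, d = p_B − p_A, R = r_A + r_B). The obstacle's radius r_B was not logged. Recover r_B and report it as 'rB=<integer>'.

m = 6561
d = (21, -10);  v_rel = (9, -3),  |v_rel|² = 90
v_rel×d = (9)·(-10) − (-3)·(21) = -27
since m = R²·90 − (-27)²:  R² = (729 + 6561) / 90 = 81
R = √81 = 9  ⇒  r_B = 9 − 4 = 5

rB=5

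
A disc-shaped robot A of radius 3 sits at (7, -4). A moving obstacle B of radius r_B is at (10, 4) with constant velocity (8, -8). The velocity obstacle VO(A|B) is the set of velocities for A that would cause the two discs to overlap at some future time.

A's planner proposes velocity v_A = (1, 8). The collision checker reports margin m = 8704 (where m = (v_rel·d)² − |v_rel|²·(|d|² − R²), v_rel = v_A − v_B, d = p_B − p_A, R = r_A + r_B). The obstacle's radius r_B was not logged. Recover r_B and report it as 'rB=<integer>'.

m = 8704
d = (3, 8);  v_rel = (-7, 16),  |v_rel|² = 305
v_rel×d = (-7)·(8) − (16)·(3) = -104
since m = R²·305 − (-104)²:  R² = (10816 + 8704) / 305 = 64
R = √64 = 8  ⇒  r_B = 8 − 3 = 5

rB=5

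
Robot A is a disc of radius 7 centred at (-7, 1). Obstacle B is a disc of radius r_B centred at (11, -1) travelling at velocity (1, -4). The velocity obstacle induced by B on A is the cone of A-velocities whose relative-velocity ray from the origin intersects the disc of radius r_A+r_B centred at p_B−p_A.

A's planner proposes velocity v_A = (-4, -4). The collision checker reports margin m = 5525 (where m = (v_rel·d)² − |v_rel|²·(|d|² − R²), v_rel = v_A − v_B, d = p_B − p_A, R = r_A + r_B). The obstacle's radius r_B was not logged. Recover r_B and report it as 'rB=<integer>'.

m = 5525
d = (18, -2);  v_rel = (-5, 0),  |v_rel|² = 25
v_rel×d = (-5)·(-2) − (0)·(18) = 10
since m = R²·25 − 10²:  R² = (100 + 5525) / 25 = 225
R = √225 = 15  ⇒  r_B = 15 − 7 = 8

rB=8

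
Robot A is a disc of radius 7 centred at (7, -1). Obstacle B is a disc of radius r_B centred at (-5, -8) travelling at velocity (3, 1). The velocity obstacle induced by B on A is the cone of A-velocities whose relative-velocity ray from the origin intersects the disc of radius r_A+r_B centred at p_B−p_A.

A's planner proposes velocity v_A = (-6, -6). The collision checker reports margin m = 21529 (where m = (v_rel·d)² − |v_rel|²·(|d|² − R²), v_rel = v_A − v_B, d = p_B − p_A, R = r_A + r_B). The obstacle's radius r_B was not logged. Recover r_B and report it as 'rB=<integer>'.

m = 21529
d = (-12, -7);  v_rel = (-9, -7),  |v_rel|² = 130
v_rel×d = (-9)·(-7) − (-7)·(-12) = -21
since m = R²·130 − (-21)²:  R² = (441 + 21529) / 130 = 169
R = √169 = 13  ⇒  r_B = 13 − 7 = 6

rB=6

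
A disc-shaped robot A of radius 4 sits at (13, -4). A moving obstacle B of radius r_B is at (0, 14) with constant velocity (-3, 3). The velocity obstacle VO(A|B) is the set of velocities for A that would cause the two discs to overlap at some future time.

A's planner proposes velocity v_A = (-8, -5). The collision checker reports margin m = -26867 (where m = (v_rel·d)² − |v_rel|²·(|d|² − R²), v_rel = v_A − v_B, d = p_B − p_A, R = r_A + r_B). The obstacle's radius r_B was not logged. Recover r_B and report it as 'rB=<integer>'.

m = -26867
d = (-13, 18);  v_rel = (-5, -8),  |v_rel|² = 89
v_rel×d = (-5)·(18) − (-8)·(-13) = -194
since m = R²·89 − (-194)²:  R² = (37636 + -26867) / 89 = 121
R = √121 = 11  ⇒  r_B = 11 − 4 = 7

rB=7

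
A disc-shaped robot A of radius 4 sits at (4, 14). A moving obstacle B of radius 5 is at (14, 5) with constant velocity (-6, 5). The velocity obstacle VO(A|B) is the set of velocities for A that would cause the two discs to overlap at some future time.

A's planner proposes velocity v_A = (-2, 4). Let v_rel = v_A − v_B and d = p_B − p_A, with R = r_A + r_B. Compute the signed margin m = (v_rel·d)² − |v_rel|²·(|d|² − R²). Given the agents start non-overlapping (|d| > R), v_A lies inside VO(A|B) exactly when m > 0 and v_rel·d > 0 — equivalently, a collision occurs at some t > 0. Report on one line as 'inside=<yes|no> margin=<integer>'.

d = (10, -9),  |d|² = 181;  R = 4+5 = 9,  c = 181−9² = 100
v_rel = (4, -1),  |v_rel|² = 17;  v_rel·d = (4)·(10) + (-1)·(-9) = 49
17·t² − 98·t + 100 = 0  ⇒  m = 49² − 17·100 = 701
m = 701 > 0,  v_rel·d = 49 > 0  ⇒  inside

inside=yes margin=701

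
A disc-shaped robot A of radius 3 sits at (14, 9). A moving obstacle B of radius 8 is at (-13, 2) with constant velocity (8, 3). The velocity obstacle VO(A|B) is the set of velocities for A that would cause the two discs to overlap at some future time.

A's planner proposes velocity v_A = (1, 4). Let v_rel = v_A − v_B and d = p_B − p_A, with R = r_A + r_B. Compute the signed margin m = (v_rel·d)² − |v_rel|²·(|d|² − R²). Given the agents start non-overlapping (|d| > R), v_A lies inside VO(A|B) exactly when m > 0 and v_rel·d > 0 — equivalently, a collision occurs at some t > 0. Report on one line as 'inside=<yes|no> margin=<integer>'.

d = (-27, -7),  |d|² = 778;  R = 3+8 = 11,  c = 778−11² = 657
v_rel = (-7, 1),  |v_rel|² = 50;  v_rel·d = (-7)·(-27) + (1)·(-7) = 182
50·t² − 364·t + 657 = 0  ⇒  m = 182² − 50·657 = 274
m = 274 > 0,  v_rel·d = 182 > 0  ⇒  inside

inside=yes margin=274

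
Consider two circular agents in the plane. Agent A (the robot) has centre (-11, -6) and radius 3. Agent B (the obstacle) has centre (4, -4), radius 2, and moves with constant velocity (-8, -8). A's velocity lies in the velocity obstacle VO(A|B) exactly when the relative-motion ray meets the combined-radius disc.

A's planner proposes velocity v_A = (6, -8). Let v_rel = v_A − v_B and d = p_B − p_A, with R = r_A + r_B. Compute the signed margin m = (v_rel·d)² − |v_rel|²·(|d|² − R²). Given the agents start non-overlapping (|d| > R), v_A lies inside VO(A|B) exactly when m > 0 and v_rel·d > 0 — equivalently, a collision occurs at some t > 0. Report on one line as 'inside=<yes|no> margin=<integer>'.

d = (15, 2),  |d|² = 229;  R = 3+2 = 5,  c = 229−5² = 204
v_rel = (14, 0),  |v_rel|² = 196;  v_rel·d = (14)·(15) + (0)·(2) = 210
196·t² − 420·t + 204 = 0  ⇒  m = 210² − 196·204 = 4116
m = 4116 > 0,  v_rel·d = 210 > 0  ⇒  inside

inside=yes margin=4116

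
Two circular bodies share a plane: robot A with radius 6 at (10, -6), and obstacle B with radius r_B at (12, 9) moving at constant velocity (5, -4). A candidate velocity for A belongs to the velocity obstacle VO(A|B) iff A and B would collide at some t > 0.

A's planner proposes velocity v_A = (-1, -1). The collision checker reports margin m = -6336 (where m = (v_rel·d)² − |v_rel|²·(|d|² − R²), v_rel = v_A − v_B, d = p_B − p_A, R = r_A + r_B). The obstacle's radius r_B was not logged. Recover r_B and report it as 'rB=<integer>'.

m = -6336
d = (2, 15);  v_rel = (-6, 3),  |v_rel|² = 45
v_rel×d = (-6)·(15) − (3)·(2) = -96
since m = R²·45 − (-96)²:  R² = (9216 + -6336) / 45 = 64
R = √64 = 8  ⇒  r_B = 8 − 6 = 2

rB=2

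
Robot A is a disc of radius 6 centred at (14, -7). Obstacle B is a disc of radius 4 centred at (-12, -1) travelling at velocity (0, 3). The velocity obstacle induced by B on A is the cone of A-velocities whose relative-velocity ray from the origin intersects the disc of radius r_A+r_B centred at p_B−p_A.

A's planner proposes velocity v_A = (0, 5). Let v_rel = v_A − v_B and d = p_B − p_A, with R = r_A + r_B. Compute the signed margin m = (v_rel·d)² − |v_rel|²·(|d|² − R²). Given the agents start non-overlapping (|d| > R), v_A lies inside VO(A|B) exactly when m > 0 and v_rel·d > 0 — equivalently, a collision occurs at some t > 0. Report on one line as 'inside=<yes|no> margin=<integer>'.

d = (-26, 6),  |d|² = 712;  R = 6+4 = 10,  c = 712−10² = 612
v_rel = (0, 2),  |v_rel|² = 4;  v_rel·d = (0)·(-26) + (2)·(6) = 12
4·t² − 24·t + 612 = 0  ⇒  m = 12² − 4·612 = -2304
m = -2304 < 0,  v_rel·d = 12 > 0  ⇒  outside

inside=no margin=-2304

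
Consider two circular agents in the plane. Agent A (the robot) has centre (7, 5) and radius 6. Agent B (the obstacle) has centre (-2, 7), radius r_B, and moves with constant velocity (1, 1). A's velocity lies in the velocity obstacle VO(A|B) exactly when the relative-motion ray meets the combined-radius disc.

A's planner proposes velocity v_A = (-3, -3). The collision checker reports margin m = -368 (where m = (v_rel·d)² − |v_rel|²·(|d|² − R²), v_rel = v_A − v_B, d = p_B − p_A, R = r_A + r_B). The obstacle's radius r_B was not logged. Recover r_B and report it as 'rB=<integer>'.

m = -368
d = (-9, 2);  v_rel = (-4, -4),  |v_rel|² = 32
v_rel×d = (-4)·(2) − (-4)·(-9) = -44
since m = R²·32 − (-44)²:  R² = (1936 + -368) / 32 = 49
R = √49 = 7  ⇒  r_B = 7 − 6 = 1

rB=1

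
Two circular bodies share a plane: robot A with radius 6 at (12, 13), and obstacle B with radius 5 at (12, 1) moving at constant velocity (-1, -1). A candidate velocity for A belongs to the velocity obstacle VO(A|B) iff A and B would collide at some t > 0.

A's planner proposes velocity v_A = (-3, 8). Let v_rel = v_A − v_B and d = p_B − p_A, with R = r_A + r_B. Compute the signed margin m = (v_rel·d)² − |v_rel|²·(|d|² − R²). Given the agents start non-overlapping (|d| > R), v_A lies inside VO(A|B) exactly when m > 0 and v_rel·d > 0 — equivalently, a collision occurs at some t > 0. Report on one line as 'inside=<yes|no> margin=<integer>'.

d = (0, -12),  |d|² = 144;  R = 6+5 = 11,  c = 144−11² = 23
v_rel = (-2, 9),  |v_rel|² = 85;  v_rel·d = (-2)·(0) + (9)·(-12) = -108
85·t² + 216·t + 23 = 0  ⇒  m = (-108)² − 85·23 = 9709
m = 9709 > 0,  v_rel·d = -108 < 0  ⇒  outside

inside=no margin=9709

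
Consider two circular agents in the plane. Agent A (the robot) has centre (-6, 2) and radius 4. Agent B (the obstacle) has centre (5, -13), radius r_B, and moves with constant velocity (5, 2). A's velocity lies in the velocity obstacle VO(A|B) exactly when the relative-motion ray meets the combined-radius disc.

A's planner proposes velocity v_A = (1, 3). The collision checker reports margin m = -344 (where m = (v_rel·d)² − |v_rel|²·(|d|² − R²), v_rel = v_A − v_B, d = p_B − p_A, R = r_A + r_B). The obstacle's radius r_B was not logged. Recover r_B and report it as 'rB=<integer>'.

m = -344
d = (11, -15);  v_rel = (-4, 1),  |v_rel|² = 17
v_rel×d = (-4)·(-15) − (1)·(11) = 49
since m = R²·17 − 49²:  R² = (2401 + -344) / 17 = 121
R = √121 = 11  ⇒  r_B = 11 − 4 = 7

rB=7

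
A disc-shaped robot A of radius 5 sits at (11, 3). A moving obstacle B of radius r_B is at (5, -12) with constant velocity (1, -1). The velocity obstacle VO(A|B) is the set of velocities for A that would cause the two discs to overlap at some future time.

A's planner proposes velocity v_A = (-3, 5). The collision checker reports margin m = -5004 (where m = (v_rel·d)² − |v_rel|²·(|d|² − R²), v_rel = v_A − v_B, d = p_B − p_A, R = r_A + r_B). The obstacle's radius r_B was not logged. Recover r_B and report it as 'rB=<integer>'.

m = -5004
d = (-6, -15);  v_rel = (-4, 6),  |v_rel|² = 52
v_rel×d = (-4)·(-15) − (6)·(-6) = 96
since m = R²·52 − 96²:  R² = (9216 + -5004) / 52 = 81
R = √81 = 9  ⇒  r_B = 9 − 5 = 4

rB=4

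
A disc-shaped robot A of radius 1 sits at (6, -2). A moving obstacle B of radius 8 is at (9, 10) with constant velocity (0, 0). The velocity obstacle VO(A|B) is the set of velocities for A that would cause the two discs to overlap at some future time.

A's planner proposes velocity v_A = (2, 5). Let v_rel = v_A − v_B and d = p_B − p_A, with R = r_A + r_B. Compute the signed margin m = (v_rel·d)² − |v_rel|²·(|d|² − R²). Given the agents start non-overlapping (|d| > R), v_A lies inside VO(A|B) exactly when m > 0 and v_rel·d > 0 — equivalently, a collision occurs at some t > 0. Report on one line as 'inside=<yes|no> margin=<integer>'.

d = (3, 12),  |d|² = 153;  R = 1+8 = 9,  c = 153−9² = 72
v_rel = (2, 5),  |v_rel|² = 29;  v_rel·d = (2)·(3) + (5)·(12) = 66
29·t² − 132·t + 72 = 0  ⇒  m = 66² − 29·72 = 2268
m = 2268 > 0,  v_rel·d = 66 > 0  ⇒  inside

inside=yes margin=2268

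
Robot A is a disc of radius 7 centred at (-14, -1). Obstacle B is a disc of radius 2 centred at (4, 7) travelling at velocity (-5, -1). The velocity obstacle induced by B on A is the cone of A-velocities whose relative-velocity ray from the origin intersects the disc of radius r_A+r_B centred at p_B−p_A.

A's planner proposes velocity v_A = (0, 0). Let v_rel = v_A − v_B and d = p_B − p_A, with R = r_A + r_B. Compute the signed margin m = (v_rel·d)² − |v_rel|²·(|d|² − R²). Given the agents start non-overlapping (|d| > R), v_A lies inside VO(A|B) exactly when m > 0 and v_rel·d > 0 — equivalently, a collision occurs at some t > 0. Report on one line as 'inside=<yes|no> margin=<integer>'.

d = (18, 8),  |d|² = 388;  R = 7+2 = 9,  c = 388−9² = 307
v_rel = (5, 1),  |v_rel|² = 26;  v_rel·d = (5)·(18) + (1)·(8) = 98
26·t² − 196·t + 307 = 0  ⇒  m = 98² − 26·307 = 1622
m = 1622 > 0,  v_rel·d = 98 > 0  ⇒  inside

inside=yes margin=1622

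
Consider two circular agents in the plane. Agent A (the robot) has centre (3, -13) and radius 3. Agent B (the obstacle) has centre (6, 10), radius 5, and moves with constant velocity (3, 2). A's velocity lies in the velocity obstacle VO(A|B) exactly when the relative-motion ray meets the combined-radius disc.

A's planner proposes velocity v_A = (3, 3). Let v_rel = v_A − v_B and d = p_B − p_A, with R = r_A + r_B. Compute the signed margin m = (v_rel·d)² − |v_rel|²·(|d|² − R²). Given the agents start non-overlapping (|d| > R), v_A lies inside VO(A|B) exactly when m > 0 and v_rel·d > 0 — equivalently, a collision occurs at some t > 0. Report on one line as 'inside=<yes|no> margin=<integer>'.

d = (3, 23),  |d|² = 538;  R = 3+5 = 8,  c = 538−8² = 474
v_rel = (0, 1),  |v_rel|² = 1;  v_rel·d = (0)·(3) + (1)·(23) = 23
1·t² − 46·t + 474 = 0  ⇒  m = 23² − 1·474 = 55
m = 55 > 0,  v_rel·d = 23 > 0  ⇒  inside

inside=yes margin=55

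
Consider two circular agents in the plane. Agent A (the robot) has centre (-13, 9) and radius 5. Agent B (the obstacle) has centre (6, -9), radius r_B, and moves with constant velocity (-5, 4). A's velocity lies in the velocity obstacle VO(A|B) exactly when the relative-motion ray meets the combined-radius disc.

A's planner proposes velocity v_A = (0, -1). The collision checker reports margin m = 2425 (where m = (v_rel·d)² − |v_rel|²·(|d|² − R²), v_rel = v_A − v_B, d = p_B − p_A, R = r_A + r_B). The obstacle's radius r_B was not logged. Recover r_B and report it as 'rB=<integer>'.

m = 2425
d = (19, -18);  v_rel = (5, -5),  |v_rel|² = 50
v_rel×d = (5)·(-18) − (-5)·(19) = 5
since m = R²·50 − 5²:  R² = (25 + 2425) / 50 = 49
R = √49 = 7  ⇒  r_B = 7 − 5 = 2

rB=2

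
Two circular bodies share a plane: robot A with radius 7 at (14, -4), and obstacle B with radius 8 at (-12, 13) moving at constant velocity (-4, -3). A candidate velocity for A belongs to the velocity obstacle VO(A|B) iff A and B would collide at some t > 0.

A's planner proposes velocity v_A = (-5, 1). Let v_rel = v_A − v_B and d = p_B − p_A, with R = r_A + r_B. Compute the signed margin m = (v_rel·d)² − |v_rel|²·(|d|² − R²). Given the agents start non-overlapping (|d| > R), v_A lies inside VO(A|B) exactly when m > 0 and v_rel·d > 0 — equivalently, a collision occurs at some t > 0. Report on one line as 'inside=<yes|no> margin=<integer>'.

d = (-26, 17),  |d|² = 965;  R = 7+8 = 15,  c = 965−15² = 740
v_rel = (-1, 4),  |v_rel|² = 17;  v_rel·d = (-1)·(-26) + (4)·(17) = 94
17·t² − 188·t + 740 = 0  ⇒  m = 94² − 17·740 = -3744
m = -3744 < 0,  v_rel·d = 94 > 0  ⇒  outside

inside=no margin=-3744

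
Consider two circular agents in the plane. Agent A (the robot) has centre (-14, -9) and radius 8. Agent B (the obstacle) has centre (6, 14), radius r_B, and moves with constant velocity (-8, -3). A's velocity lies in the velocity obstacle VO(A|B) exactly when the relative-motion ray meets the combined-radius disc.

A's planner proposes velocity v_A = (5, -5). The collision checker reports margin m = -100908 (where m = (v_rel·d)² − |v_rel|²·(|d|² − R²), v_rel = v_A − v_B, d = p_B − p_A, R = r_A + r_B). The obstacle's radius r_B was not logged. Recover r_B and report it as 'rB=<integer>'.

m = -100908
d = (20, 23);  v_rel = (13, -2),  |v_rel|² = 173
v_rel×d = (13)·(23) − (-2)·(20) = 339
since m = R²·173 − 339²:  R² = (114921 + -100908) / 173 = 81
R = √81 = 9  ⇒  r_B = 9 − 8 = 1

rB=1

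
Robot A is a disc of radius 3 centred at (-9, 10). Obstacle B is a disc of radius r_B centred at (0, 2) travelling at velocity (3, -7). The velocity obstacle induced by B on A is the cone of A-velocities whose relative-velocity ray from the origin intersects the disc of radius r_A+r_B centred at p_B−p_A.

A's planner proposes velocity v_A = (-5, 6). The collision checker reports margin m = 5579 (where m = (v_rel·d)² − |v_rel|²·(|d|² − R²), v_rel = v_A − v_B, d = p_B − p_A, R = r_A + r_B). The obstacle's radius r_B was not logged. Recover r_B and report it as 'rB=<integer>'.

m = 5579
d = (9, -8);  v_rel = (-8, 13),  |v_rel|² = 233
v_rel×d = (-8)·(-8) − (13)·(9) = -53
since m = R²·233 − (-53)²:  R² = (2809 + 5579) / 233 = 36
R = √36 = 6  ⇒  r_B = 6 − 3 = 3

rB=3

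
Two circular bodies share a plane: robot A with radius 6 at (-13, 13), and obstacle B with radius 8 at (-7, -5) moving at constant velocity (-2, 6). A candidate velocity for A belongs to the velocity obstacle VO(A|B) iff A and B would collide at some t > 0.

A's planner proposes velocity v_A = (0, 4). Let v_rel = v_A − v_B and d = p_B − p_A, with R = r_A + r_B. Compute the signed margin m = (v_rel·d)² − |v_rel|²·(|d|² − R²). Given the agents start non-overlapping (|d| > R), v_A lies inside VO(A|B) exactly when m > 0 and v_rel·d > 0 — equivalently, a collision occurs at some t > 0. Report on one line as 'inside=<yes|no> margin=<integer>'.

d = (6, -18),  |d|² = 360;  R = 6+8 = 14,  c = 360−14² = 164
v_rel = (2, -2),  |v_rel|² = 8;  v_rel·d = (2)·(6) + (-2)·(-18) = 48
8·t² − 96·t + 164 = 0  ⇒  m = 48² − 8·164 = 992
m = 992 > 0,  v_rel·d = 48 > 0  ⇒  inside

inside=yes margin=992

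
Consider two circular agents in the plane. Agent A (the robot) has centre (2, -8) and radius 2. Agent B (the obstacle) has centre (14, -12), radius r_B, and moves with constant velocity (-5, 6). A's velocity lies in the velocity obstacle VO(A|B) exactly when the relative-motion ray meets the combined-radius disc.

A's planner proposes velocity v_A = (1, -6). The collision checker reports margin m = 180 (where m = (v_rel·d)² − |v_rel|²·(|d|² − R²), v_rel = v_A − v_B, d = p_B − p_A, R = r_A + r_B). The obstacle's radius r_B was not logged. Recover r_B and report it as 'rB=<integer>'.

m = 180
d = (12, -4);  v_rel = (6, -12),  |v_rel|² = 180
v_rel×d = (6)·(-4) − (-12)·(12) = 120
since m = R²·180 − 120²:  R² = (14400 + 180) / 180 = 81
R = √81 = 9  ⇒  r_B = 9 − 2 = 7

rB=7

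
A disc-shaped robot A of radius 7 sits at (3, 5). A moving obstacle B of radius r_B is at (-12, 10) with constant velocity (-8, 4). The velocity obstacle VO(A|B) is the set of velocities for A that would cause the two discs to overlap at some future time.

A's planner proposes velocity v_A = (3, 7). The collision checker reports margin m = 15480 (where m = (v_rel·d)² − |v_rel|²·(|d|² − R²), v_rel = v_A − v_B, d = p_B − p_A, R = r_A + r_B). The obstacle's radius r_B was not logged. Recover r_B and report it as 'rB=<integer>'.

m = 15480
d = (-15, 5);  v_rel = (11, 3),  |v_rel|² = 130
v_rel×d = (11)·(5) − (3)·(-15) = 100
since m = R²·130 − 100²:  R² = (10000 + 15480) / 130 = 196
R = √196 = 14  ⇒  r_B = 14 − 7 = 7

rB=7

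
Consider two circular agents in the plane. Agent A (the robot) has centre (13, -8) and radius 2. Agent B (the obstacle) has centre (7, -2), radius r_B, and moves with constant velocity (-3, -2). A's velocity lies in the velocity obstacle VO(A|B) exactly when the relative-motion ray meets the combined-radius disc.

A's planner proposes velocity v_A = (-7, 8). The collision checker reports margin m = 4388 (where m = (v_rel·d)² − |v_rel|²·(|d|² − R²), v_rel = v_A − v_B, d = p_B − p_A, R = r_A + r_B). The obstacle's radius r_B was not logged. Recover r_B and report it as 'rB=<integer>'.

m = 4388
d = (-6, 6);  v_rel = (-4, 10),  |v_rel|² = 116
v_rel×d = (-4)·(6) − (10)·(-6) = 36
since m = R²·116 − 36²:  R² = (1296 + 4388) / 116 = 49
R = √49 = 7  ⇒  r_B = 7 − 2 = 5

rB=5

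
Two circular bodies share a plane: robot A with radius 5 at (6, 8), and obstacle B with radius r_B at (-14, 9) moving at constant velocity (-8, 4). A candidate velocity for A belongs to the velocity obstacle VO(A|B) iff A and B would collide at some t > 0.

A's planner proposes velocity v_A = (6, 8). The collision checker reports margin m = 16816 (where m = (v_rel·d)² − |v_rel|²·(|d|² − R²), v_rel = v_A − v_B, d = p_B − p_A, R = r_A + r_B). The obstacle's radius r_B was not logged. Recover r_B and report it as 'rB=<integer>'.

m = 16816
d = (-20, 1);  v_rel = (14, 4),  |v_rel|² = 212
v_rel×d = (14)·(1) − (4)·(-20) = 94
since m = R²·212 − 94²:  R² = (8836 + 16816) / 212 = 121
R = √121 = 11  ⇒  r_B = 11 − 5 = 6

rB=6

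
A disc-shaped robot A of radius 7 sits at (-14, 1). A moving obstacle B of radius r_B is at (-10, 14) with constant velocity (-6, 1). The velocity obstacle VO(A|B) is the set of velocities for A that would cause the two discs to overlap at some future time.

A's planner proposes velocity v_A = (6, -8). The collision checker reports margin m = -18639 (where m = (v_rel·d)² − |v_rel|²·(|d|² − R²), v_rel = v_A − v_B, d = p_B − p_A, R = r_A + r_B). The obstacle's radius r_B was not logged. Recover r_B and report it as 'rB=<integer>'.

m = -18639
d = (4, 13);  v_rel = (12, -9),  |v_rel|² = 225
v_rel×d = (12)·(13) − (-9)·(4) = 192
since m = R²·225 − 192²:  R² = (36864 + -18639) / 225 = 81
R = √81 = 9  ⇒  r_B = 9 − 7 = 2

rB=2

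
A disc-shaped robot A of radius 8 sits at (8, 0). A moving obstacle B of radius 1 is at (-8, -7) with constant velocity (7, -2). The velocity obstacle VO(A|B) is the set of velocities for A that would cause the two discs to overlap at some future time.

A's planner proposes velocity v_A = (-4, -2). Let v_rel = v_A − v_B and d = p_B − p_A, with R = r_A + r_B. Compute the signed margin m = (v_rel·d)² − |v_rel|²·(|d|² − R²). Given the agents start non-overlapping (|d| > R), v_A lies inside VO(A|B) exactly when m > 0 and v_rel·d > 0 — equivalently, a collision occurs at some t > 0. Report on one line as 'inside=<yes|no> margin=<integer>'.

d = (-16, -7),  |d|² = 305;  R = 8+1 = 9,  c = 305−9² = 224
v_rel = (-11, 0),  |v_rel|² = 121;  v_rel·d = (-11)·(-16) + (0)·(-7) = 176
121·t² − 352·t + 224 = 0  ⇒  m = 176² − 121·224 = 3872
m = 3872 > 0,  v_rel·d = 176 > 0  ⇒  inside

inside=yes margin=3872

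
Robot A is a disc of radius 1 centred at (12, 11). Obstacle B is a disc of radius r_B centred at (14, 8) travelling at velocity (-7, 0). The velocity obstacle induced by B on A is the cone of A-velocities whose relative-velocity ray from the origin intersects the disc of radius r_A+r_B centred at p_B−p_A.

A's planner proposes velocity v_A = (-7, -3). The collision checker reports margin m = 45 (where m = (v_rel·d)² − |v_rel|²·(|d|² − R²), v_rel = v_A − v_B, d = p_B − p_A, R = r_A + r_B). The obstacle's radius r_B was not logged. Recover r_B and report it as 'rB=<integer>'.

m = 45
d = (2, -3);  v_rel = (0, -3),  |v_rel|² = 9
v_rel×d = (0)·(-3) − (-3)·(2) = 6
since m = R²·9 − 6²:  R² = (36 + 45) / 9 = 9
R = √9 = 3  ⇒  r_B = 3 − 1 = 2

rB=2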